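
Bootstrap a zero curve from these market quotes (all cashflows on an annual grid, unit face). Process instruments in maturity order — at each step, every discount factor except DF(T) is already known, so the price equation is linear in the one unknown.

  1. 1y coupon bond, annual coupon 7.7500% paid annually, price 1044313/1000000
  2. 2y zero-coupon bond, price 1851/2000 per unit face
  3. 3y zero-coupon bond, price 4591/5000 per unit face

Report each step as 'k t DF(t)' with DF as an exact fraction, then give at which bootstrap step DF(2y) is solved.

step 1 [1y] bond c/1=31/400: DF=(1044313/1000000 − 31/400·(0))/(1+31/400) = 2423/2500 ≈ 0.969200
step 2 [2y] zero: DF = P = 1851/2000 ≈ 0.925500
step 3 [3y] zero: DF = P = 4591/5000 ≈ 0.918200

1 1 2423/2500
2 2 1851/2000
3 3 4591/5000
DF(2y) is solved at step 2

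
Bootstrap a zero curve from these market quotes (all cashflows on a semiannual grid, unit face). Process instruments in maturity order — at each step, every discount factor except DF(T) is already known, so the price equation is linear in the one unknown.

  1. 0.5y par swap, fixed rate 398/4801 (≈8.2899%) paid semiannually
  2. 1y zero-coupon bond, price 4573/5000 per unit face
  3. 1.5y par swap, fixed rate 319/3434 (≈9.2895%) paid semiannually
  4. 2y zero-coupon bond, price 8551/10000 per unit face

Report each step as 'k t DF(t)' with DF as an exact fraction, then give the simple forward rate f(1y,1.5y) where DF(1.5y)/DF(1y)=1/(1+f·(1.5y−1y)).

step 1 [0.5y] swap r/2=199/4801: DF=(1 − 199/4801·(0))/(1+199/4801) = 4801/5000 ≈ 0.960200
step 2 [1y] zero: DF = P = 4573/5000 ≈ 0.914600
step 3 [1.5y] swap r/2=319/6868: DF=(1 − 319/6868·(0.960200+0.914600))/(1+319/6868) = 2181/2500 ≈ 0.872400
step 4 [2y] zero: DF = P = 8551/10000 ≈ 0.855100

1 1/2 4801/5000
2 1 4573/5000
3 3/2 2181/2500
4 2 8551/10000
f(1y,1.5y) = ((4573/5000)/(2181/2500) − 1)/(1/2) = 211/2181 ≈ 9.6745%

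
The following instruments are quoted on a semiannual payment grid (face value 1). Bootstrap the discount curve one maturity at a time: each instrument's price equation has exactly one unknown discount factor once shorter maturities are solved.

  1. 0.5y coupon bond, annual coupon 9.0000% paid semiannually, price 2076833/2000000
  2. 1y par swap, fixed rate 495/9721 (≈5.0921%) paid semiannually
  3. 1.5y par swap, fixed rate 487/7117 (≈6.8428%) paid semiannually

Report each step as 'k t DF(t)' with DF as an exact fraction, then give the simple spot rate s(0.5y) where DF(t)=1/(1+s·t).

step 1 [0.5y] bond c/2=9/200: DF=(2076833/2000000 − 9/200·(0))/(1+9/200) = 9937/10000 ≈ 0.993700
step 2 [1y] swap r/2=495/19442: DF=(1 − 495/19442·(0.993700))/(1+495/19442) = 1901/2000 ≈ 0.950500
step 3 [1.5y] swap r/2=487/14234: DF=(1 − 487/14234·(0.993700+0.950500))/(1+487/14234) = 4513/5000 ≈ 0.902600

1 1/2 9937/10000
2 1 1901/2000
3 3/2 4513/5000
s(0.5y) = (1/(9937/10000) − 1)/(1/2) = 126/9937 ≈ 1.2680%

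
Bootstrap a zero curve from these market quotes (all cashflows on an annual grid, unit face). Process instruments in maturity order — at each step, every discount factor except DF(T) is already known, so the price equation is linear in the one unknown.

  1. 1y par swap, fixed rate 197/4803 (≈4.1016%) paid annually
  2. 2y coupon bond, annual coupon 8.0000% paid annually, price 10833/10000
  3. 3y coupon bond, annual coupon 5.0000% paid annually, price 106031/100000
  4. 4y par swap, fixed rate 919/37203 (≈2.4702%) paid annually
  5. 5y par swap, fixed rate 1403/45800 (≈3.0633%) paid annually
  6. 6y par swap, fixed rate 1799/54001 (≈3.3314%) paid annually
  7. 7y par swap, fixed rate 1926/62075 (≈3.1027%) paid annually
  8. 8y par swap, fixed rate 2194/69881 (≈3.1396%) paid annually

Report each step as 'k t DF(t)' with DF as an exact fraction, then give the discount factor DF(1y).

step 1 [1y] swap r/1=197/4803: DF=(1 − 197/4803·(0))/(1+197/4803) = 4803/5000 ≈ 0.960600
step 2 [2y] bond c/1=2/25: DF=(10833/10000 − 2/25·(0.960600))/(1+2/25) = 9319/10000 ≈ 0.931900
step 3 [3y] bond c/1=1/20: DF=(106031/100000 − 1/20·(0.960600+0.931900))/(1+1/20) = 9197/10000 ≈ 0.919700
step 4 [4y] swap r/1=919/37203: DF=(1 − 919/37203·(0.960600+0.931900+0.919700))/(1+919/37203) = 9081/10000 ≈ 0.908100
step 5 [5y] swap r/1=1403/45800: DF=(1 − 1403/45800·(0.960600+0.931900+0.919700+0.908100))/(1+1403/45800) = 8597/10000 ≈ 0.859700
step 6 [6y] swap r/1=1799/54001: DF=(1 − 1799/54001·(0.960600+0.931900+0.919700+0.908100+0.859700))/(1+1799/54001) = 8201/10000 ≈ 0.820100
step 7 [7y] swap r/1=1926/62075: DF=(1 − 1926/62075·(0.960600+0.931900+0.919700+0.908100+0.859700+0.820100))/(1+1926/62075) = 4037/5000 ≈ 0.807400
step 8 [8y] swap r/1=2194/69881: DF=(1 − 2194/69881·(0.960600+0.931900+0.919700+0.908100+0.859700+0.820100+0.807400))/(1+2194/69881) = 3903/5000 ≈ 0.780600

1 1 4803/5000
2 2 9319/10000
3 3 9197/10000
4 4 9081/10000
5 5 8597/10000
6 6 8201/10000
7 7 4037/5000
8 8 3903/5000
DF(1y) = 4803/5000 ≈ 0.960600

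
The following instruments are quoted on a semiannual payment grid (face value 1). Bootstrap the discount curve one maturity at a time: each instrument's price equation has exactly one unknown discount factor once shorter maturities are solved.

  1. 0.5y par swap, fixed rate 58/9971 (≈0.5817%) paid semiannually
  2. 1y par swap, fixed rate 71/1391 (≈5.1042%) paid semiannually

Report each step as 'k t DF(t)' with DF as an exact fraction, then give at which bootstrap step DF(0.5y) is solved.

1 1/2 9971/10000
2 1 9503/10000
DF(0.5y) is solved at step 1

step 1 [0.5y] swap r/2=29/9971: DF=(1 − 29/9971·(0))/(1+29/9971) = 9971/10000 ≈ 0.997100
step 2 [1y] swap r/2=71/2782: DF=(1 − 71/2782·(0.997100))/(1+71/2782) = 9503/10000 ≈ 0.950300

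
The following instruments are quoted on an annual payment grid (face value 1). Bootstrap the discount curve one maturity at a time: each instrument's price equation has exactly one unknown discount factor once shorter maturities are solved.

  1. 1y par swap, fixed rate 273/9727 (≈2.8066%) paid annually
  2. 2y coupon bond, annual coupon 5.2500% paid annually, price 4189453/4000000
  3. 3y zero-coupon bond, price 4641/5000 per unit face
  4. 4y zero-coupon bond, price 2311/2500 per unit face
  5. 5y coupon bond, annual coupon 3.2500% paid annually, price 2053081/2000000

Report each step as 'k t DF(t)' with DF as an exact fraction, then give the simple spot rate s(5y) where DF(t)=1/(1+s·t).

1 1 9727/10000
2 2 4733/5000
3 3 4641/5000
4 4 2311/2500
5 5 1751/2000
s(5y) = (1/(1751/2000) − 1)/(5) = 249/8755 ≈ 2.8441%

step 1 [1y] swap r/1=273/9727: DF=(1 − 273/9727·(0))/(1+273/9727) = 9727/10000 ≈ 0.972700
step 2 [2y] bond c/1=21/400: DF=(4189453/4000000 − 21/400·(0.972700))/(1+21/400) = 4733/5000 ≈ 0.946600
step 3 [3y] zero: DF = P = 4641/5000 ≈ 0.928200
step 4 [4y] zero: DF = P = 2311/2500 ≈ 0.924400
step 5 [5y] bond c/1=13/400: DF=(2053081/2000000 − 13/400·(0.972700+0.946600+0.928200+0.924400))/(1+13/400) = 1751/2000 ≈ 0.875500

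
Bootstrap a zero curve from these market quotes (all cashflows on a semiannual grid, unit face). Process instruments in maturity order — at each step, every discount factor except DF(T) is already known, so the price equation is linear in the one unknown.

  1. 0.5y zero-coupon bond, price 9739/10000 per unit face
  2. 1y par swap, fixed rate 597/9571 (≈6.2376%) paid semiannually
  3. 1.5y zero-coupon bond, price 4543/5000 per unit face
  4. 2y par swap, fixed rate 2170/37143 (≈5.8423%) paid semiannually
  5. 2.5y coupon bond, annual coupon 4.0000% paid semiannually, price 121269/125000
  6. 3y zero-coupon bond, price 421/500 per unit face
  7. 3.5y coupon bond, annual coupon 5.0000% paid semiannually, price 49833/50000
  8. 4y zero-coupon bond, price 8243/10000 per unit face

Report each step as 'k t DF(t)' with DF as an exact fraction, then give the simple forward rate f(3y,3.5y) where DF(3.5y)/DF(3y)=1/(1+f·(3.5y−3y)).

1 1/2 9739/10000
2 1 9403/10000
3 3/2 4543/5000
4 2 1783/2000
5 5/2 8783/10000
6 3 421/500
7 7/2 4199/5000
8 4 8243/10000
f(3y,3.5y) = ((421/500)/(4199/5000) − 1)/(1/2) = 22/4199 ≈ 0.5239%

step 1 [0.5y] zero: DF = P = 9739/10000 ≈ 0.973900
step 2 [1y] swap r/2=597/19142: DF=(1 − 597/19142·(0.973900))/(1+597/19142) = 9403/10000 ≈ 0.940300
step 3 [1.5y] zero: DF = P = 4543/5000 ≈ 0.908600
step 4 [2y] swap r/2=1085/37143: DF=(1 − 1085/37143·(0.973900+0.940300+0.908600))/(1+1085/37143) = 1783/2000 ≈ 0.891500
step 5 [2.5y] bond c/2=1/50: DF=(121269/125000 − 1/50·(0.973900+0.940300+0.908600+0.891500))/(1+1/50) = 8783/10000 ≈ 0.878300
step 6 [3y] zero: DF = P = 421/500 ≈ 0.842000
step 7 [3.5y] bond c/2=1/40: DF=(49833/50000 − 1/40·(0.973900+0.940300+0.908600+0.891500+0.878300+0.842000))/(1+1/40) = 4199/5000 ≈ 0.839800
step 8 [4y] zero: DF = P = 8243/10000 ≈ 0.824300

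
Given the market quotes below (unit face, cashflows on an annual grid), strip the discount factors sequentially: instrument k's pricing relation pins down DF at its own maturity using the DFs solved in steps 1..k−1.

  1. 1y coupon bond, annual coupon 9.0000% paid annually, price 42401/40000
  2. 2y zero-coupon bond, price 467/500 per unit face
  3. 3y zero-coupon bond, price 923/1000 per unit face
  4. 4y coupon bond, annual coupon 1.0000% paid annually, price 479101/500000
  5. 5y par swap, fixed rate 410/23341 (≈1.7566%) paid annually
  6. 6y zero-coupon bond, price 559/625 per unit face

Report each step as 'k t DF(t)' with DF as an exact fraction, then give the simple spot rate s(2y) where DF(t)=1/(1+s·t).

step 1 [1y] bond c/1=9/100: DF=(42401/40000 − 9/100·(0))/(1+9/100) = 389/400 ≈ 0.972500
step 2 [2y] zero: DF = P = 467/500 ≈ 0.934000
step 3 [3y] zero: DF = P = 923/1000 ≈ 0.923000
step 4 [4y] bond c/1=1/100: DF=(479101/500000 − 1/100·(0.972500+0.934000+0.923000))/(1+1/100) = 9207/10000 ≈ 0.920700
step 5 [5y] swap r/1=410/23341: DF=(1 − 410/23341·(0.972500+0.934000+0.923000+0.920700))/(1+410/23341) = 459/500 ≈ 0.918000
step 6 [6y] zero: DF = P = 559/625 ≈ 0.894400

1 1 389/400
2 2 467/500
3 3 923/1000
4 4 9207/10000
5 5 459/500
6 6 559/625
s(2y) = (1/(467/500) − 1)/(2) = 33/934 ≈ 3.5332%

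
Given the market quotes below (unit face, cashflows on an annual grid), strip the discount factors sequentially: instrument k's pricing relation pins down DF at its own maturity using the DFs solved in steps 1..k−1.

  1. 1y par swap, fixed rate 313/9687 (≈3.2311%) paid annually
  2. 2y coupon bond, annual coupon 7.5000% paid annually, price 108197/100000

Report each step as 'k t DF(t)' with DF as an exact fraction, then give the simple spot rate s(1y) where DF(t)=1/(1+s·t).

1 1 9687/10000
2 2 9389/10000
s(1y) = (1/(9687/10000) − 1)/(1) = 313/9687 ≈ 3.2311%

step 1 [1y] swap r/1=313/9687: DF=(1 − 313/9687·(0))/(1+313/9687) = 9687/10000 ≈ 0.968700
step 2 [2y] bond c/1=3/40: DF=(108197/100000 − 3/40·(0.968700))/(1+3/40) = 9389/10000 ≈ 0.938900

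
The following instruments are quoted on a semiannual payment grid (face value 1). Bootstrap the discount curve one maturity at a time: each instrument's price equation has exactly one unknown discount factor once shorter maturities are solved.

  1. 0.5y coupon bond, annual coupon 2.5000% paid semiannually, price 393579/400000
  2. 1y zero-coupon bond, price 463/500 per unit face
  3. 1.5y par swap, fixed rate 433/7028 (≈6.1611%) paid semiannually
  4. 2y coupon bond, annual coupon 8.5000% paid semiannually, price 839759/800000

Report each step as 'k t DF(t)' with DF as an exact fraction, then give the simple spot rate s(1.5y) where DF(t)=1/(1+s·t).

step 1 [0.5y] bond c/2=1/80: DF=(393579/400000 − 1/80·(0))/(1+1/80) = 4859/5000 ≈ 0.971800
step 2 [1y] zero: DF = P = 463/500 ≈ 0.926000
step 3 [1.5y] swap r/2=433/14056: DF=(1 − 433/14056·(0.971800+0.926000))/(1+433/14056) = 4567/5000 ≈ 0.913400
step 4 [2y] bond c/2=17/400: DF=(839759/800000 − 17/400·(0.971800+0.926000+0.913400))/(1+17/400) = 8923/10000 ≈ 0.892300

1 1/2 4859/5000
2 1 463/500
3 3/2 4567/5000
4 2 8923/10000
s(1.5y) = (1/(4567/5000) − 1)/(3/2) = 866/13701 ≈ 6.3207%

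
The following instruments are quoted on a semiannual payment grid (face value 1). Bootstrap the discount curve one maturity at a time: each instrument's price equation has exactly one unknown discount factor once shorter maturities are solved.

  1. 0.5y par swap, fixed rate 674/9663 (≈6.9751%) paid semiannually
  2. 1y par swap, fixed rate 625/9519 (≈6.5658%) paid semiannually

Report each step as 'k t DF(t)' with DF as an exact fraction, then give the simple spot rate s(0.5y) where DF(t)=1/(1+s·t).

step 1 [0.5y] swap r/2=337/9663: DF=(1 − 337/9663·(0))/(1+337/9663) = 9663/10000 ≈ 0.966300
step 2 [1y] swap r/2=625/19038: DF=(1 − 625/19038·(0.966300))/(1+625/19038) = 15/16 ≈ 0.937500

1 1/2 9663/10000
2 1 15/16
s(0.5y) = (1/(9663/10000) − 1)/(1/2) = 674/9663 ≈ 6.9751%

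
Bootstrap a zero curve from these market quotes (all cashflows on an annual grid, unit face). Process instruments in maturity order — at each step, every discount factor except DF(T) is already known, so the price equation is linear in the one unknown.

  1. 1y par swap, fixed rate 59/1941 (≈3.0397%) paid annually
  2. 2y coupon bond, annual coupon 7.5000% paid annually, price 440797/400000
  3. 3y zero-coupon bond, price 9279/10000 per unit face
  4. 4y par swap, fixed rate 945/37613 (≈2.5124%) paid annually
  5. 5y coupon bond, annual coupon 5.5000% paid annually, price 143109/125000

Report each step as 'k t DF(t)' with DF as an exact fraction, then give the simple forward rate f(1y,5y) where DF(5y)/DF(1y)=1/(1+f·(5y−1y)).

step 1 [1y] swap r/1=59/1941: DF=(1 − 59/1941·(0))/(1+59/1941) = 1941/2000 ≈ 0.970500
step 2 [2y] bond c/1=3/40: DF=(440797/400000 − 3/40·(0.970500))/(1+3/40) = 4787/5000 ≈ 0.957400
step 3 [3y] zero: DF = P = 9279/10000 ≈ 0.927900
step 4 [4y] swap r/1=945/37613: DF=(1 − 945/37613·(0.970500+0.957400+0.927900))/(1+945/37613) = 1811/2000 ≈ 0.905500
step 5 [5y] bond c/1=11/200: DF=(143109/125000 − 11/200·(0.970500+0.957400+0.927900+0.905500))/(1+11/200) = 8891/10000 ≈ 0.889100

1 1 1941/2000
2 2 4787/5000
3 3 9279/10000
4 4 1811/2000
5 5 8891/10000
f(1y,5y) = ((1941/2000)/(8891/10000) − 1)/(4) = 407/17782 ≈ 2.2888%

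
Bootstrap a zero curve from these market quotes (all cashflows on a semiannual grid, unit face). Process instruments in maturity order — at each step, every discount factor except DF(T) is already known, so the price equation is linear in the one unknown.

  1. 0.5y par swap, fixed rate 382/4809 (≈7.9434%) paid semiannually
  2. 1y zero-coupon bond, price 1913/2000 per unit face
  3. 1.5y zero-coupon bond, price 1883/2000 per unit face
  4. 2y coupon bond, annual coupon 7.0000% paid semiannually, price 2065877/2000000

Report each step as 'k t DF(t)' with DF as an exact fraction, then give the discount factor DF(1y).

step 1 [0.5y] swap r/2=191/4809: DF=(1 − 191/4809·(0))/(1+191/4809) = 4809/5000 ≈ 0.961800
step 2 [1y] zero: DF = P = 1913/2000 ≈ 0.956500
step 3 [1.5y] zero: DF = P = 1883/2000 ≈ 0.941500
step 4 [2y] bond c/2=7/200: DF=(2065877/2000000 − 7/200·(0.961800+0.956500+0.941500))/(1+7/200) = 9013/10000 ≈ 0.901300

1 1/2 4809/5000
2 1 1913/2000
3 3/2 1883/2000
4 2 9013/10000
DF(1y) = 1913/2000 ≈ 0.956500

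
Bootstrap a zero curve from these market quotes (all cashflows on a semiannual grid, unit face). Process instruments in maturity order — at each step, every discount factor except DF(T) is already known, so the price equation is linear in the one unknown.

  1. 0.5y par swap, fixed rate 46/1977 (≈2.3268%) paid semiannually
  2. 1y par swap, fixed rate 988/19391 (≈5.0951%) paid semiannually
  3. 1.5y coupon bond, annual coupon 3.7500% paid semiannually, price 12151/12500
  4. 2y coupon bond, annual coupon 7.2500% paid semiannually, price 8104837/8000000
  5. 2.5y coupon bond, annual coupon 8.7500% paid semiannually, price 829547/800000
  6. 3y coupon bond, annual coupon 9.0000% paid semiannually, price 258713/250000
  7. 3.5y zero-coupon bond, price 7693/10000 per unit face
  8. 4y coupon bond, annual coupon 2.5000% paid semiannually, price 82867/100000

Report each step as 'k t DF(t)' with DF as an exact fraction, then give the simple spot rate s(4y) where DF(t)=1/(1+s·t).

1 1/2 1977/2000
2 1 4753/5000
3 3/2 1837/2000
4 2 8777/10000
5 5/2 8369/10000
6 3 3967/5000
7 7/2 7693/10000
8 4 7427/10000
s(4y) = (1/(7427/10000) − 1)/(4) = 2573/29708 ≈ 8.6610%

step 1 [0.5y] swap r/2=23/1977: DF=(1 − 23/1977·(0))/(1+23/1977) = 1977/2000 ≈ 0.988500
step 2 [1y] swap r/2=494/19391: DF=(1 − 494/19391·(0.988500))/(1+494/19391) = 4753/5000 ≈ 0.950600
step 3 [1.5y] bond c/2=3/160: DF=(12151/12500 − 3/160·(0.988500+0.950600))/(1+3/160) = 1837/2000 ≈ 0.918500
step 4 [2y] bond c/2=29/800: DF=(8104837/8000000 − 29/800·(0.988500+0.950600+0.918500))/(1+29/800) = 8777/10000 ≈ 0.877700
step 5 [2.5y] bond c/2=7/160: DF=(829547/800000 − 7/160·(0.988500+0.950600+0.918500+0.877700))/(1+7/160) = 8369/10000 ≈ 0.836900
step 6 [3y] bond c/2=9/200: DF=(258713/250000 − 9/200·(0.988500+0.950600+0.918500+0.877700+0.836900))/(1+9/200) = 3967/5000 ≈ 0.793400
step 7 [3.5y] zero: DF = P = 7693/10000 ≈ 0.769300
step 8 [4y] bond c/2=1/80: DF=(82867/100000 − 1/80·(0.988500+0.950600+0.918500+0.877700+0.836900+0.793400+0.769300))/(1+1/80) = 7427/10000 ≈ 0.742700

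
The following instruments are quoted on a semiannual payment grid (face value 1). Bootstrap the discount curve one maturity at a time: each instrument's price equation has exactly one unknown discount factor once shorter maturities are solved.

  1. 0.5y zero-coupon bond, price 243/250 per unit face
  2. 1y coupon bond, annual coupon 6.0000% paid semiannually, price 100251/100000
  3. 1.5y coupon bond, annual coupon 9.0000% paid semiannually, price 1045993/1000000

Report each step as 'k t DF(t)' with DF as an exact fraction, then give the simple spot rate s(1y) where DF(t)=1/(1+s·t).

step 1 [0.5y] zero: DF = P = 243/250 ≈ 0.972000
step 2 [1y] bond c/2=3/100: DF=(100251/100000 − 3/100·(0.972000))/(1+3/100) = 189/200 ≈ 0.945000
step 3 [1.5y] bond c/2=9/200: DF=(1045993/1000000 − 9/200·(0.972000+0.945000))/(1+9/200) = 574/625 ≈ 0.918400

1 1/2 243/250
2 1 189/200
3 3/2 574/625
s(1y) = (1/(189/200) − 1)/(1) = 11/189 ≈ 5.8201%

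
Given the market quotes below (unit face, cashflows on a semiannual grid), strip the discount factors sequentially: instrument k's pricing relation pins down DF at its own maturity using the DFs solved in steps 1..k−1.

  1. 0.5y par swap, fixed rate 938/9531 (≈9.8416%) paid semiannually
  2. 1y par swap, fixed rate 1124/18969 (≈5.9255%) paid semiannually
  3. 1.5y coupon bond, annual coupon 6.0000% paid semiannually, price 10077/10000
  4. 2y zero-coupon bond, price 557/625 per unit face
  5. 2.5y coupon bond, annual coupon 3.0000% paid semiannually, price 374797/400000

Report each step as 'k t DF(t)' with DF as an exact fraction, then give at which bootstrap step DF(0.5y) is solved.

step 1 [0.5y] swap r/2=469/9531: DF=(1 − 469/9531·(0))/(1+469/9531) = 9531/10000 ≈ 0.953100
step 2 [1y] swap r/2=562/18969: DF=(1 − 562/18969·(0.953100))/(1+562/18969) = 4719/5000 ≈ 0.943800
step 3 [1.5y] bond c/2=3/100: DF=(10077/10000 − 3/100·(0.953100+0.943800))/(1+3/100) = 9231/10000 ≈ 0.923100
step 4 [2y] zero: DF = P = 557/625 ≈ 0.891200
step 5 [2.5y] bond c/2=3/200: DF=(374797/400000 − 3/200·(0.953100+0.943800+0.923100+0.891200))/(1+3/200) = 8683/10000 ≈ 0.868300

1 1/2 9531/10000
2 1 4719/5000
3 3/2 9231/10000
4 2 557/625
5 5/2 8683/10000
DF(0.5y) is solved at step 1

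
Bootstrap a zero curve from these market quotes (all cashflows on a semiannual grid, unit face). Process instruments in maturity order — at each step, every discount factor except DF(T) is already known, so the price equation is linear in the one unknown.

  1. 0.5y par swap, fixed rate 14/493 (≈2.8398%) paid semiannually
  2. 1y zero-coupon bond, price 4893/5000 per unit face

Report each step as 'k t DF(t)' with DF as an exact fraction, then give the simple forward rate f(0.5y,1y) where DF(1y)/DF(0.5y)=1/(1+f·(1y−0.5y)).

step 1 [0.5y] swap r/2=7/493: DF=(1 − 7/493·(0))/(1+7/493) = 493/500 ≈ 0.986000
step 2 [1y] zero: DF = P = 4893/5000 ≈ 0.978600

1 1/2 493/500
2 1 4893/5000
f(0.5y,1y) = ((493/500)/(4893/5000) − 1)/(1/2) = 74/4893 ≈ 1.5124%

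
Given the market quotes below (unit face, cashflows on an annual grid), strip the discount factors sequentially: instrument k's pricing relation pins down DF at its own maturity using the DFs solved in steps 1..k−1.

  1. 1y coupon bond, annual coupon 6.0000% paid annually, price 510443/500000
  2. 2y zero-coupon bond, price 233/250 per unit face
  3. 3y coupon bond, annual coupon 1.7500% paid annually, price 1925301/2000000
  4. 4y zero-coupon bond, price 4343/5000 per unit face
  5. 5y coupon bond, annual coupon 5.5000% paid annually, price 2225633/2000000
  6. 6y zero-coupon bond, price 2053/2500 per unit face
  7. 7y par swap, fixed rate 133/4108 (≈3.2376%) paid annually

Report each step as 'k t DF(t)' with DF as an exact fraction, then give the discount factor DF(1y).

step 1 [1y] bond c/1=3/50: DF=(510443/500000 − 3/50·(0))/(1+3/50) = 9631/10000 ≈ 0.963100
step 2 [2y] zero: DF = P = 233/250 ≈ 0.932000
step 3 [3y] bond c/1=7/400: DF=(1925301/2000000 − 7/400·(0.963100+0.932000))/(1+7/400) = 1827/2000 ≈ 0.913500
step 4 [4y] zero: DF = P = 4343/5000 ≈ 0.868600
step 5 [5y] bond c/1=11/200: DF=(2225633/2000000 − 11/200·(0.963100+0.932000+0.913500+0.868600))/(1+11/200) = 8631/10000 ≈ 0.863100
step 6 [6y] zero: DF = P = 2053/2500 ≈ 0.821200
step 7 [7y] swap r/1=133/4108: DF=(1 − 133/4108·(0.963100+0.932000+0.913500+0.868600+0.863100+0.821200))/(1+133/4108) = 1601/2000 ≈ 0.800500

1 1 9631/10000
2 2 233/250
3 3 1827/2000
4 4 4343/5000
5 5 8631/10000
6 6 2053/2500
7 7 1601/2000
DF(1y) = 9631/10000 ≈ 0.963100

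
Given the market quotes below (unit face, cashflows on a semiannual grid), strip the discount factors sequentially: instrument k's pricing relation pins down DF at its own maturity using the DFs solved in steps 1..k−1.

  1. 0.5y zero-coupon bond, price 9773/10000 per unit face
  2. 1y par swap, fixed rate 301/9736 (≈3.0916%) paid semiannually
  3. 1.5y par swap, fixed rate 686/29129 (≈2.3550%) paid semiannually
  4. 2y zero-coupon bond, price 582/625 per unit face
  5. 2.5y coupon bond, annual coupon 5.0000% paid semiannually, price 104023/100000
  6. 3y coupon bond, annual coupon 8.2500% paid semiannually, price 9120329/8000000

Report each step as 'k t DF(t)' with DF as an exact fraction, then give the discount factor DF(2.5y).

step 1 [0.5y] zero: DF = P = 9773/10000 ≈ 0.977300
step 2 [1y] swap r/2=301/19472: DF=(1 − 301/19472·(0.977300))/(1+301/19472) = 9699/10000 ≈ 0.969900
step 3 [1.5y] swap r/2=343/29129: DF=(1 − 343/29129·(0.977300+0.969900))/(1+343/29129) = 9657/10000 ≈ 0.965700
step 4 [2y] zero: DF = P = 582/625 ≈ 0.931200
step 5 [2.5y] bond c/2=1/40: DF=(104023/100000 − 1/40·(0.977300+0.969900+0.965700+0.931200))/(1+1/40) = 9211/10000 ≈ 0.921100
step 6 [3y] bond c/2=33/800: DF=(9120329/8000000 − 33/800·(0.977300+0.969900+0.965700+0.931200+0.921100))/(1+33/800) = 9061/10000 ≈ 0.906100

1 1/2 9773/10000
2 1 9699/10000
3 3/2 9657/10000
4 2 582/625
5 5/2 9211/10000
6 3 9061/10000
DF(2.5y) = 9211/10000 ≈ 0.921100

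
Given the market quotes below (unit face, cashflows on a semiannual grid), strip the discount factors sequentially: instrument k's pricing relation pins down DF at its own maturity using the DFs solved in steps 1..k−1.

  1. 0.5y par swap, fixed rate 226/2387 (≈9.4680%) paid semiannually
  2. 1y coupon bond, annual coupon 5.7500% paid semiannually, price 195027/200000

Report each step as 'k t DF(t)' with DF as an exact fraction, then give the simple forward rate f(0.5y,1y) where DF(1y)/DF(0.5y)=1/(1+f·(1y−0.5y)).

1 1/2 2387/2500
2 1 2303/2500
f(0.5y,1y) = ((2387/2500)/(2303/2500) − 1)/(1/2) = 24/329 ≈ 7.2948%

step 1 [0.5y] swap r/2=113/2387: DF=(1 − 113/2387·(0))/(1+113/2387) = 2387/2500 ≈ 0.954800
step 2 [1y] bond c/2=23/800: DF=(195027/200000 − 23/800·(0.954800))/(1+23/800) = 2303/2500 ≈ 0.921200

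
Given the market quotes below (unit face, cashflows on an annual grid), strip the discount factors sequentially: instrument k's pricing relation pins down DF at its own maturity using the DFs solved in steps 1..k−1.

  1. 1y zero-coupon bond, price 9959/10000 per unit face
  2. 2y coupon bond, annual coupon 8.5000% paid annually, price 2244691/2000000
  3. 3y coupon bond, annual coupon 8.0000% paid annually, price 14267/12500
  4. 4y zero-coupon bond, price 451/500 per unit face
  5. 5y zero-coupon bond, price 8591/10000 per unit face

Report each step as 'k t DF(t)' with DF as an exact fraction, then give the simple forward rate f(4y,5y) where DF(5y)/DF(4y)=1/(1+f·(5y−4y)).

step 1 [1y] zero: DF = P = 9959/10000 ≈ 0.995900
step 2 [2y] bond c/1=17/200: DF=(2244691/2000000 − 17/200·(0.995900))/(1+17/200) = 2391/2500 ≈ 0.956400
step 3 [3y] bond c/1=2/25: DF=(14267/12500 − 2/25·(0.995900+0.956400))/(1+2/25) = 4561/5000 ≈ 0.912200
step 4 [4y] zero: DF = P = 451/500 ≈ 0.902000
step 5 [5y] zero: DF = P = 8591/10000 ≈ 0.859100

1 1 9959/10000
2 2 2391/2500
3 3 4561/5000
4 4 451/500
5 5 8591/10000
f(4y,5y) = ((451/500)/(8591/10000) − 1)/(1) = 39/781 ≈ 4.9936%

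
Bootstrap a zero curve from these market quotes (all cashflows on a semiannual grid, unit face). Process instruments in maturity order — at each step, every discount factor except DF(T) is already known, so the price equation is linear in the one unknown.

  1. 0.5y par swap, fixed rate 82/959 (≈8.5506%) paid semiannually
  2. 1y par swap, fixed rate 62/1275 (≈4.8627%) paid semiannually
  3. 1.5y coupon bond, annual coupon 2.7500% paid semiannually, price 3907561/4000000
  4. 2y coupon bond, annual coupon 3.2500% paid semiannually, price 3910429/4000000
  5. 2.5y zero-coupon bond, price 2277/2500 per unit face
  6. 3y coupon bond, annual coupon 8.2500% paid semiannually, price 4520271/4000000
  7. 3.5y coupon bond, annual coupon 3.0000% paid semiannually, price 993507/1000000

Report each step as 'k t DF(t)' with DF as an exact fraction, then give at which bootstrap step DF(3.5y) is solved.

step 1 [0.5y] swap r/2=41/959: DF=(1 − 41/959·(0))/(1+41/959) = 959/1000 ≈ 0.959000
step 2 [1y] swap r/2=31/1275: DF=(1 − 31/1275·(0.959000))/(1+31/1275) = 1907/2000 ≈ 0.953500
step 3 [1.5y] bond c/2=11/800: DF=(3907561/4000000 − 11/800·(0.959000+0.953500))/(1+11/800) = 9377/10000 ≈ 0.937700
step 4 [2y] bond c/2=13/800: DF=(3910429/4000000 − 13/800·(0.959000+0.953500+0.937700))/(1+13/800) = 2291/2500 ≈ 0.916400
step 5 [2.5y] zero: DF = P = 2277/2500 ≈ 0.910800
step 6 [3y] bond c/2=33/800: DF=(4520271/4000000 − 33/800·(0.959000+0.953500+0.937700+0.916400+0.910800))/(1+33/800) = 9/10 ≈ 0.900000
step 7 [3.5y] bond c/2=3/200: DF=(993507/1000000 − 3/200·(0.959000+0.953500+0.937700+0.916400+0.910800+0.900000))/(1+3/200) = 2241/2500 ≈ 0.896400

1 1/2 959/1000
2 1 1907/2000
3 3/2 9377/10000
4 2 2291/2500
5 5/2 2277/2500
6 3 9/10
7 7/2 2241/2500
DF(3.5y) is solved at step 7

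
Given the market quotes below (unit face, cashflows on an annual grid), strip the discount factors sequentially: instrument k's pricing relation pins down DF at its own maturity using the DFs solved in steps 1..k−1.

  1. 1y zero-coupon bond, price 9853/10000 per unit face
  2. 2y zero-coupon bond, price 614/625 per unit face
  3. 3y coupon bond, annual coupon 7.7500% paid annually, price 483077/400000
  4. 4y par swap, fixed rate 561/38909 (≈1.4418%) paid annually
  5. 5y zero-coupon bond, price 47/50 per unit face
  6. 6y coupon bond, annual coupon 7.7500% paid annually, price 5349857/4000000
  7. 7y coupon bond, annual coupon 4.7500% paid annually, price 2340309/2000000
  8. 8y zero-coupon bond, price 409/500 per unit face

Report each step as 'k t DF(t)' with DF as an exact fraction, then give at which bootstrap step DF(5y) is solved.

1 1 9853/10000
2 2 614/625
3 3 9793/10000
4 4 9439/10000
5 5 47/50
6 6 4469/5000
7 7 343/400
8 8 409/500
DF(5y) is solved at step 5

step 1 [1y] zero: DF = P = 9853/10000 ≈ 0.985300
step 2 [2y] zero: DF = P = 614/625 ≈ 0.982400
step 3 [3y] bond c/1=31/400: DF=(483077/400000 − 31/400·(0.985300+0.982400))/(1+31/400) = 9793/10000 ≈ 0.979300
step 4 [4y] swap r/1=561/38909: DF=(1 − 561/38909·(0.985300+0.982400+0.979300))/(1+561/38909) = 9439/10000 ≈ 0.943900
step 5 [5y] zero: DF = P = 47/50 ≈ 0.940000
step 6 [6y] bond c/1=31/400: DF=(5349857/4000000 − 31/400·(0.985300+0.982400+0.979300+0.943900+0.940000))/(1+31/400) = 4469/5000 ≈ 0.893800
step 7 [7y] bond c/1=19/400: DF=(2340309/2000000 − 19/400·(0.985300+0.982400+0.979300+0.943900+0.940000+0.893800))/(1+19/400) = 343/400 ≈ 0.857500
step 8 [8y] zero: DF = P = 409/500 ≈ 0.818000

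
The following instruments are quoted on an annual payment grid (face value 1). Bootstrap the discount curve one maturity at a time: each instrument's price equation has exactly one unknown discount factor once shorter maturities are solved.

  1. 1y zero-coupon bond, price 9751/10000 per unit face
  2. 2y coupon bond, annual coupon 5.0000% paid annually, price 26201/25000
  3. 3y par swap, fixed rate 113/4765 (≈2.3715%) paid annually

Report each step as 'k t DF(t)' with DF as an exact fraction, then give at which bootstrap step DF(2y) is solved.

1 1 9751/10000
2 2 9517/10000
3 3 4661/5000
DF(2y) is solved at step 2

step 1 [1y] zero: DF = P = 9751/10000 ≈ 0.975100
step 2 [2y] bond c/1=1/20: DF=(26201/25000 − 1/20·(0.975100))/(1+1/20) = 9517/10000 ≈ 0.951700
step 3 [3y] swap r/1=113/4765: DF=(1 − 113/4765·(0.975100+0.951700))/(1+113/4765) = 4661/5000 ≈ 0.932200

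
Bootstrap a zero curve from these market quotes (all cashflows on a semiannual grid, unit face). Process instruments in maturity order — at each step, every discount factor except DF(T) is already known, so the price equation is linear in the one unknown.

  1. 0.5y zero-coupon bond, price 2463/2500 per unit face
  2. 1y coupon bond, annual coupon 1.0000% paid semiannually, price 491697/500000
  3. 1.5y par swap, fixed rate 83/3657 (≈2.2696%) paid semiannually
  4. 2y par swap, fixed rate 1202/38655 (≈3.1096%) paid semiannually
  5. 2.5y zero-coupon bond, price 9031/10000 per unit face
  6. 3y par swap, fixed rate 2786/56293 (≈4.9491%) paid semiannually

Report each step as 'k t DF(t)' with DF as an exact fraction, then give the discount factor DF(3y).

step 1 [0.5y] zero: DF = P = 2463/2500 ≈ 0.985200
step 2 [1y] bond c/2=1/200: DF=(491697/500000 − 1/200·(0.985200))/(1+1/200) = 1217/1250 ≈ 0.973600
step 3 [1.5y] swap r/2=83/7314: DF=(1 − 83/7314·(0.985200+0.973600))/(1+83/7314) = 2417/2500 ≈ 0.966800
step 4 [2y] swap r/2=601/38655: DF=(1 − 601/38655·(0.985200+0.973600+0.966800))/(1+601/38655) = 9399/10000 ≈ 0.939900
step 5 [2.5y] zero: DF = P = 9031/10000 ≈ 0.903100
step 6 [3y] swap r/2=1393/56293: DF=(1 − 1393/56293·(0.985200+0.973600+0.966800+0.939900+0.903100))/(1+1393/56293) = 8607/10000 ≈ 0.860700

1 1/2 2463/2500
2 1 1217/1250
3 3/2 2417/2500
4 2 9399/10000
5 5/2 9031/10000
6 3 8607/10000
DF(3y) = 8607/10000 ≈ 0.860700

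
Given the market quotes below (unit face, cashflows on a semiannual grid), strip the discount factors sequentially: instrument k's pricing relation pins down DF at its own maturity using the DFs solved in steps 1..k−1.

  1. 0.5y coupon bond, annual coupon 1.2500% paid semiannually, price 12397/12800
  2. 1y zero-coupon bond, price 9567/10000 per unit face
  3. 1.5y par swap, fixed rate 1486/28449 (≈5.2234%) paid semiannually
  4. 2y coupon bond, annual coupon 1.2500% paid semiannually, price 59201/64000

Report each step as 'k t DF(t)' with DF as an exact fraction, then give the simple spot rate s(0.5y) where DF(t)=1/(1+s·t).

1 1/2 77/80
2 1 9567/10000
3 3/2 9257/10000
4 2 1127/1250
s(0.5y) = (1/(77/80) − 1)/(1/2) = 6/77 ≈ 7.7922%

step 1 [0.5y] bond c/2=1/160: DF=(12397/12800 − 1/160·(0))/(1+1/160) = 77/80 ≈ 0.962500
step 2 [1y] zero: DF = P = 9567/10000 ≈ 0.956700
step 3 [1.5y] swap r/2=743/28449: DF=(1 − 743/28449·(0.962500+0.956700))/(1+743/28449) = 9257/10000 ≈ 0.925700
step 4 [2y] bond c/2=1/160: DF=(59201/64000 − 1/160·(0.962500+0.956700+0.925700))/(1+1/160) = 1127/1250 ≈ 0.901600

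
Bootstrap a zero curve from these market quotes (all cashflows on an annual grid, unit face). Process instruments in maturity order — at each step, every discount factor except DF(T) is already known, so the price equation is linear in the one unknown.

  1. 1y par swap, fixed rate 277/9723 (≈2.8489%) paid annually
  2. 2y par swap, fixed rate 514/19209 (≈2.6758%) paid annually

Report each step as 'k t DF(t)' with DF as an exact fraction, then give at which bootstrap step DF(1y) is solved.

step 1 [1y] swap r/1=277/9723: DF=(1 − 277/9723·(0))/(1+277/9723) = 9723/10000 ≈ 0.972300
step 2 [2y] swap r/1=514/19209: DF=(1 − 514/19209·(0.972300))/(1+514/19209) = 4743/5000 ≈ 0.948600

1 1 9723/10000
2 2 4743/5000
DF(1y) is solved at step 1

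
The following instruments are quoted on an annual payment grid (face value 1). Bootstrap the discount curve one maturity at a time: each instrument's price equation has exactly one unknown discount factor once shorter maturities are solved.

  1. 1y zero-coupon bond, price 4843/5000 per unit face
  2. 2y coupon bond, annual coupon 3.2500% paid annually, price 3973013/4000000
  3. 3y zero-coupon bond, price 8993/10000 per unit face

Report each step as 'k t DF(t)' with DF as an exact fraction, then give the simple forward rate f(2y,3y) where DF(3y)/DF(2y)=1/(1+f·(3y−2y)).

1 1 4843/5000
2 2 1863/2000
3 3 8993/10000
f(2y,3y) = ((1863/2000)/(8993/10000) − 1)/(1) = 14/391 ≈ 3.5806%

step 1 [1y] zero: DF = P = 4843/5000 ≈ 0.968600
step 2 [2y] bond c/1=13/400: DF=(3973013/4000000 − 13/400·(0.968600))/(1+13/400) = 1863/2000 ≈ 0.931500
step 3 [3y] zero: DF = P = 8993/10000 ≈ 0.899300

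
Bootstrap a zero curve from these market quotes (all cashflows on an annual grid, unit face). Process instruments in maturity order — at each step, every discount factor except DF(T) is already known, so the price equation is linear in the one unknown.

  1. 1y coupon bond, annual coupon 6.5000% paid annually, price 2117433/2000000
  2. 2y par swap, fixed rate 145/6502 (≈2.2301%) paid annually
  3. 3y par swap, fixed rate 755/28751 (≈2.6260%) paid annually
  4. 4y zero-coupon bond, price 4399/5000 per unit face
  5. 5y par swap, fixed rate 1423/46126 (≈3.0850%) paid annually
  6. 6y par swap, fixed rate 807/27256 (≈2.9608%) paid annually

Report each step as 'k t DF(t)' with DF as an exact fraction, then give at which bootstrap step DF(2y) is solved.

1 1 9941/10000
2 2 1913/2000
3 3 1849/2000
4 4 4399/5000
5 5 8577/10000
6 6 4193/5000
DF(2y) is solved at step 2

step 1 [1y] bond c/1=13/200: DF=(2117433/2000000 − 13/200·(0))/(1+13/200) = 9941/10000 ≈ 0.994100
step 2 [2y] swap r/1=145/6502: DF=(1 − 145/6502·(0.994100))/(1+145/6502) = 1913/2000 ≈ 0.956500
step 3 [3y] swap r/1=755/28751: DF=(1 − 755/28751·(0.994100+0.956500))/(1+755/28751) = 1849/2000 ≈ 0.924500
step 4 [4y] zero: DF = P = 4399/5000 ≈ 0.879800
step 5 [5y] swap r/1=1423/46126: DF=(1 − 1423/46126·(0.994100+0.956500+0.924500+0.879800))/(1+1423/46126) = 8577/10000 ≈ 0.857700
step 6 [6y] swap r/1=807/27256: DF=(1 − 807/27256·(0.994100+0.956500+0.924500+0.879800+0.857700))/(1+807/27256) = 4193/5000 ≈ 0.838600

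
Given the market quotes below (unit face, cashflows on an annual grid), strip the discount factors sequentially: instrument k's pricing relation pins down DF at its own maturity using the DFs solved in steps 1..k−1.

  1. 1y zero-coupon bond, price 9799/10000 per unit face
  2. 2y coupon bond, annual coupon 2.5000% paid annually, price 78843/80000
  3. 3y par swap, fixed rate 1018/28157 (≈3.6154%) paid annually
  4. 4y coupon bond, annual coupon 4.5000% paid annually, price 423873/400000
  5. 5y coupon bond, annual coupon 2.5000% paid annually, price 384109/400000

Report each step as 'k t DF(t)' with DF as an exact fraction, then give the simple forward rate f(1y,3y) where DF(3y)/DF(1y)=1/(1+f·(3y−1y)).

1 1 9799/10000
2 2 586/625
3 3 4491/5000
4 4 558/625
5 5 529/625
f(1y,3y) = ((9799/10000)/(4491/5000) − 1)/(2) = 817/17964 ≈ 4.5480%

step 1 [1y] zero: DF = P = 9799/10000 ≈ 0.979900
step 2 [2y] bond c/1=1/40: DF=(78843/80000 − 1/40·(0.979900))/(1+1/40) = 586/625 ≈ 0.937600
step 3 [3y] swap r/1=1018/28157: DF=(1 − 1018/28157·(0.979900+0.937600))/(1+1018/28157) = 4491/5000 ≈ 0.898200
step 4 [4y] bond c/1=9/200: DF=(423873/400000 − 9/200·(0.979900+0.937600+0.898200))/(1+9/200) = 558/625 ≈ 0.892800
step 5 [5y] bond c/1=1/40: DF=(384109/400000 − 1/40·(0.979900+0.937600+0.898200+0.892800))/(1+1/40) = 529/625 ≈ 0.846400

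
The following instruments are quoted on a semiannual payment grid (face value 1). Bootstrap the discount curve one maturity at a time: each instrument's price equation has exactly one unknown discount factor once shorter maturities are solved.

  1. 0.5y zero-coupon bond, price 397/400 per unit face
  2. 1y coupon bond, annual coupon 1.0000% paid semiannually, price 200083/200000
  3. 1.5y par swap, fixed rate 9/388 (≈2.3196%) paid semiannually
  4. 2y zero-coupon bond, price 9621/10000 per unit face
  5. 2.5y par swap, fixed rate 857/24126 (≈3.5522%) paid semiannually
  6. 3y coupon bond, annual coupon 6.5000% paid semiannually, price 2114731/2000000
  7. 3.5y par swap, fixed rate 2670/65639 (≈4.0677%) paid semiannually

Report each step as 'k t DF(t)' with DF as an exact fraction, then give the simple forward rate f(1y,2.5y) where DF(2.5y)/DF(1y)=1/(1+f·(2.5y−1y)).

step 1 [0.5y] zero: DF = P = 397/400 ≈ 0.992500
step 2 [1y] bond c/2=1/200: DF=(200083/200000 − 1/200·(0.992500))/(1+1/200) = 1981/2000 ≈ 0.990500
step 3 [1.5y] swap r/2=9/776: DF=(1 − 9/776·(0.992500+0.990500))/(1+9/776) = 4829/5000 ≈ 0.965800
step 4 [2y] zero: DF = P = 9621/10000 ≈ 0.962100
step 5 [2.5y] swap r/2=857/48252: DF=(1 − 857/48252·(0.992500+0.990500+0.965800+0.962100))/(1+857/48252) = 9143/10000 ≈ 0.914300
step 6 [3y] bond c/2=13/400: DF=(2114731/2000000 − 13/400·(0.992500+0.990500+0.965800+0.962100+0.914300))/(1+13/400) = 4361/5000 ≈ 0.872200
step 7 [3.5y] swap r/2=1335/65639: DF=(1 − 1335/65639·(0.992500+0.990500+0.965800+0.962100+0.914300+0.872200))/(1+1335/65639) = 1733/2000 ≈ 0.866500

1 1/2 397/400
2 1 1981/2000
3 3/2 4829/5000
4 2 9621/10000
5 5/2 9143/10000
6 3 4361/5000
7 7/2 1733/2000
f(1y,2.5y) = ((1981/2000)/(9143/10000) − 1)/(3/2) = 508/9143 ≈ 5.5562%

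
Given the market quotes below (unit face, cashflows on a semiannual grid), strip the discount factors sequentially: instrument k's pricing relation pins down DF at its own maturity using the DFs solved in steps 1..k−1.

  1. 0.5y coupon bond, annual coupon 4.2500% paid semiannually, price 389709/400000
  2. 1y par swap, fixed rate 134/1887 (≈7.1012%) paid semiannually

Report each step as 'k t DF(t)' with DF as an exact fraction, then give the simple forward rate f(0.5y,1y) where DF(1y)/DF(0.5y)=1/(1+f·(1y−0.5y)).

step 1 [0.5y] bond c/2=17/800: DF=(389709/400000 − 17/800·(0))/(1+17/800) = 477/500 ≈ 0.954000
step 2 [1y] swap r/2=67/1887: DF=(1 − 67/1887·(0.954000))/(1+67/1887) = 933/1000 ≈ 0.933000

1 1/2 477/500
2 1 933/1000
f(0.5y,1y) = ((477/500)/(933/1000) − 1)/(1/2) = 14/311 ≈ 4.5016%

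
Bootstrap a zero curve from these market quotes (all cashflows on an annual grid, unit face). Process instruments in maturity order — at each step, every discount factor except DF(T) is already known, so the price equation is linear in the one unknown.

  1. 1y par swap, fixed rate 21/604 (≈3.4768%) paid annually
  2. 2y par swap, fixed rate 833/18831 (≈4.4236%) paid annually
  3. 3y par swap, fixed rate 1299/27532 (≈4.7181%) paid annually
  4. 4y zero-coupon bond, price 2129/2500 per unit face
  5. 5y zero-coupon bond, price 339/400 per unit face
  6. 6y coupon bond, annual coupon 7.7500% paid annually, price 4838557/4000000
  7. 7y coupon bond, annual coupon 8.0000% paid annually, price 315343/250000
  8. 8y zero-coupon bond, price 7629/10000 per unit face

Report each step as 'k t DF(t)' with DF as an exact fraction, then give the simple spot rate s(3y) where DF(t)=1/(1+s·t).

step 1 [1y] swap r/1=21/604: DF=(1 − 21/604·(0))/(1+21/604) = 604/625 ≈ 0.966400
step 2 [2y] swap r/1=833/18831: DF=(1 − 833/18831·(0.966400))/(1+833/18831) = 9167/10000 ≈ 0.916700
step 3 [3y] swap r/1=1299/27532: DF=(1 − 1299/27532·(0.966400+0.916700))/(1+1299/27532) = 8701/10000 ≈ 0.870100
step 4 [4y] zero: DF = P = 2129/2500 ≈ 0.851600
step 5 [5y] zero: DF = P = 339/400 ≈ 0.847500
step 6 [6y] bond c/1=31/400: DF=(4838557/4000000 − 31/400·(0.966400+0.916700+0.870100+0.851600+0.847500))/(1+31/400) = 1003/1250 ≈ 0.802400
step 7 [7y] bond c/1=2/25: DF=(315343/250000 − 2/25·(0.966400+0.916700+0.870100+0.851600+0.847500+0.802400))/(1+2/25) = 7787/10000 ≈ 0.778700
step 8 [8y] zero: DF = P = 7629/10000 ≈ 0.762900

1 1 604/625
2 2 9167/10000
3 3 8701/10000
4 4 2129/2500
5 5 339/400
6 6 1003/1250
7 7 7787/10000
8 8 7629/10000
s(3y) = (1/(8701/10000) − 1)/(3) = 433/8701 ≈ 4.9764%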